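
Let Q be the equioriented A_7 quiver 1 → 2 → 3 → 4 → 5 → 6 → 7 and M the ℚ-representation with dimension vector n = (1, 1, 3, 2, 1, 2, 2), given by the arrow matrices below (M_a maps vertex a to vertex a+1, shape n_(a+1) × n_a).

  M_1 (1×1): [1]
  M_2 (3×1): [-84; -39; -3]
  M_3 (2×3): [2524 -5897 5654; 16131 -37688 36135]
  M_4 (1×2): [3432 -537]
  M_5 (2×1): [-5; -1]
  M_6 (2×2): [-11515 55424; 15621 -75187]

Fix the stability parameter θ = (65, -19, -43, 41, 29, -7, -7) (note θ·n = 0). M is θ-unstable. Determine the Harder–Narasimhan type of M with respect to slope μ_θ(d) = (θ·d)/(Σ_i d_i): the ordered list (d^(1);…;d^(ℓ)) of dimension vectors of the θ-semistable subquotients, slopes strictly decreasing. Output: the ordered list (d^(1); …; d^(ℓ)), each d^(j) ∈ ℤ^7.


Barcode: M ≅ I[1,7], I[3,3], I[3,4], I[6,7]. HN layers by μ_θ (5 steps, strictly decreasing):
  μ^(1)=41; μ^(2)=14; μ^(3)=1; μ^(4)=-7; μ^(5)=-43

((0, 0, 0, 1, 0, 0, 0); (0, 0, 0, 1, 1, 1, 1); (1, 1, 1, 0, 0, 0, 0); (0, 0, 0, 0, 0, 1, 1); (0, 0, 2, 0, 0, 0, 0))


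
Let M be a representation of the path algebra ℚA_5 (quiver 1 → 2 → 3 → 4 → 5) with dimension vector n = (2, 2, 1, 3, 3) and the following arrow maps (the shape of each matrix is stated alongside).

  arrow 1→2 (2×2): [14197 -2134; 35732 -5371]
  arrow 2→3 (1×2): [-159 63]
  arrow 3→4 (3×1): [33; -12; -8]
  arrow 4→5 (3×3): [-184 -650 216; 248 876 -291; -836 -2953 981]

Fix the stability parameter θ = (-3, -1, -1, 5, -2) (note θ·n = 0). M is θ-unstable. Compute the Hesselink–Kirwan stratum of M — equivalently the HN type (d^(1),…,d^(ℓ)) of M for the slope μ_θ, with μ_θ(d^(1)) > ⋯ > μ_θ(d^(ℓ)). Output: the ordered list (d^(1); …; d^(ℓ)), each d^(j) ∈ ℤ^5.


Barcode: M ≅ I[1,2], I[1,4], I[4,5]^2, I[5,5]. HN layers by μ_θ (5 steps, strictly decreasing):
  μ^(1)=5; μ^(2)=3/2; μ^(3)=-1; μ^(4)=-2; μ^(5)=-3

((0, 0, 0, 1, 0); (0, 0, 0, 2, 2); (0, 2, 1, 0, 0); (0, 0, 0, 0, 1); (2, 0, 0, 0, 0))


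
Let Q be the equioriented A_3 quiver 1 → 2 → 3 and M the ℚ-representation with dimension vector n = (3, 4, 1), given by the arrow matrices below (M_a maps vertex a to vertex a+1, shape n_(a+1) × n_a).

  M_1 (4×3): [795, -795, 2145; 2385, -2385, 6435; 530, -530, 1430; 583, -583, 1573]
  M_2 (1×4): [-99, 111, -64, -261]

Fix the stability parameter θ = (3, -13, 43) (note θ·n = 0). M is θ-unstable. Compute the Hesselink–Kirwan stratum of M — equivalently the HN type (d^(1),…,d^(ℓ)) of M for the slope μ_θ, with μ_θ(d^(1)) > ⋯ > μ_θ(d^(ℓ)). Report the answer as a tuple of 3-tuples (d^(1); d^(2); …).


Via rank(M_{q-1}∘⋯∘M_p): M ≅ I[1,1]^2, I[1,3], I[2,2]^3.
μ_θ-semistable layers: μ^(1)=43; μ^(2)=3; μ^(3)=-5; μ^(4)=-13

((0, 0, 1); (2, 0, 0); (1, 1, 0); (0, 3, 0))


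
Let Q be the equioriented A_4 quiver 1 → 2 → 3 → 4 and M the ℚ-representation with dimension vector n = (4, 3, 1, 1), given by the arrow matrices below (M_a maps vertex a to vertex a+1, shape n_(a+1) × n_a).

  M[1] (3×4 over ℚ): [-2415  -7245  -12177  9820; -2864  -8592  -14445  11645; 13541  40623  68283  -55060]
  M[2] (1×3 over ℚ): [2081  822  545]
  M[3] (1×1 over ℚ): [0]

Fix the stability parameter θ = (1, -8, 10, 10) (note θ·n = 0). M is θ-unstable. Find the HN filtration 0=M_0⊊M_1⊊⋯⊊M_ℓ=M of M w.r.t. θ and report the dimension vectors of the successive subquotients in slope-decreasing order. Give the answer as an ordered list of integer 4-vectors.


Via rank(M_{q-1}∘⋯∘M_p): M ≅ I[1,1]^2, I[1,2], I[1,3], I[2,2], I[4,4].
μ_θ-semistable layers: μ^(1)=10; μ^(2)=1; μ^(3)=-7/2; μ^(4)=-8

((0, 0, 1, 1); (2, 0, 0, 0); (2, 2, 0, 0); (0, 1, 0, 0))


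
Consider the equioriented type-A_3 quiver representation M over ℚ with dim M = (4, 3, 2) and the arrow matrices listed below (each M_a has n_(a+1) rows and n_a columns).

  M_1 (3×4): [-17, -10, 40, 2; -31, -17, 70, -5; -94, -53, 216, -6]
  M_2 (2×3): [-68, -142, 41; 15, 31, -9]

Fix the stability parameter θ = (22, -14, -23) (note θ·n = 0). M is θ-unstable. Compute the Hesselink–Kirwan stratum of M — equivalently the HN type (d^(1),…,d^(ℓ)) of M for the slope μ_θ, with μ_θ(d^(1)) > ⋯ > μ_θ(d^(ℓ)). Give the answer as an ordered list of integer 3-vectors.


Interval decomposition of M: I[1,1], I[1,2], I[1,3]^2.
HN type (ℓ=3): μ^(1)=22; μ^(2)=4; μ^(3)=-5

((1, 0, 0); (1, 1, 0); (2, 2, 2))


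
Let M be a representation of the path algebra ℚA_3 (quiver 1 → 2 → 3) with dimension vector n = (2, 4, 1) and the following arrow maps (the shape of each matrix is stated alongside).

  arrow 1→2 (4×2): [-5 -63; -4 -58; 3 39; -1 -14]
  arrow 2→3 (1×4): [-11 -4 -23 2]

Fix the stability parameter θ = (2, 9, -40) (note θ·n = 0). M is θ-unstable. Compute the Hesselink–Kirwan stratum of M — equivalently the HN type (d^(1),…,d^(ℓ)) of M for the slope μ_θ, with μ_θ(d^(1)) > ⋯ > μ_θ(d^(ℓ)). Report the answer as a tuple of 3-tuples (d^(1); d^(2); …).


Interval decomposition of M: I[1,2]^2, I[2,2], I[2,3].
HN type (ℓ=3): μ^(1)=9; μ^(2)=2; μ^(3)=-31/2

((0, 3, 0); (2, 0, 0); (0, 1, 1))


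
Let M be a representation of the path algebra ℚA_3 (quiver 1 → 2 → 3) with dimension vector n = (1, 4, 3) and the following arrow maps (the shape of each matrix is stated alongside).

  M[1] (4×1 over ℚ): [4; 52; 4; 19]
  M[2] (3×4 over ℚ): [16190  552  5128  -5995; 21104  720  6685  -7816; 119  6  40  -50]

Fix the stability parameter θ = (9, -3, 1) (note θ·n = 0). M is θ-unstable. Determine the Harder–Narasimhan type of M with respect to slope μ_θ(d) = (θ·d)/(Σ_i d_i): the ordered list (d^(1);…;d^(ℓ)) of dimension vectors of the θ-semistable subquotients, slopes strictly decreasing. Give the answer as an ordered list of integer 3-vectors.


Interval decomposition of M: I[1,3], I[2,2], I[2,3]^2.
HN type (ℓ=3): μ^(1)=7/3; μ^(2)=1; μ^(3)=-3

((1, 1, 1); (0, 0, 2); (0, 3, 0))


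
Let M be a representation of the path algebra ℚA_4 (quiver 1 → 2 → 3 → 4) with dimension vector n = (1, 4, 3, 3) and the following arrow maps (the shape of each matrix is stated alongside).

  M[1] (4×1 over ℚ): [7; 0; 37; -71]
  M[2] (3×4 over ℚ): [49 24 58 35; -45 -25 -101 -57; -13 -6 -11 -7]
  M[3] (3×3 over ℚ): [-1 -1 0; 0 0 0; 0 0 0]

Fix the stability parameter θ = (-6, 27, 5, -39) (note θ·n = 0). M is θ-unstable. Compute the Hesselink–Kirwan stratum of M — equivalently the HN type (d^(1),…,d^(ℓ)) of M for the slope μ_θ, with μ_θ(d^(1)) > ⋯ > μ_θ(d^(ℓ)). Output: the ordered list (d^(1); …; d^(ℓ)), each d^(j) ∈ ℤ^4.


Interval decomposition of M: I[1,4], I[2,2], I[2,3]^2, I[4,4]^2.
HN type (ℓ=5): μ^(1)=27; μ^(2)=16; μ^(3)=-7/3; μ^(4)=-6; μ^(5)=-39

((0, 1, 0, 0); (0, 2, 2, 0); (0, 1, 1, 1); (1, 0, 0, 0); (0, 0, 0, 2))


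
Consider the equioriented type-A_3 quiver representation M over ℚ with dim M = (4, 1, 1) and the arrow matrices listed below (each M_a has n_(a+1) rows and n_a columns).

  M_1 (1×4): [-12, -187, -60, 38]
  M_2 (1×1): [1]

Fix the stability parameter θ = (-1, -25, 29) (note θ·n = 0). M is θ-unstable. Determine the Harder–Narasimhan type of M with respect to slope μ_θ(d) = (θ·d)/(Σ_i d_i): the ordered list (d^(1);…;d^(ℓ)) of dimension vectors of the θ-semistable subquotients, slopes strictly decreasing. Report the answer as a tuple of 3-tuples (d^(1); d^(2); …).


Barcode: M ≅ I[1,1]^3, I[1,3]. HN layers by μ_θ (3 steps, strictly decreasing):
  μ^(1)=29; μ^(2)=-1; μ^(3)=-13

((0, 0, 1); (3, 0, 0); (1, 1, 0))


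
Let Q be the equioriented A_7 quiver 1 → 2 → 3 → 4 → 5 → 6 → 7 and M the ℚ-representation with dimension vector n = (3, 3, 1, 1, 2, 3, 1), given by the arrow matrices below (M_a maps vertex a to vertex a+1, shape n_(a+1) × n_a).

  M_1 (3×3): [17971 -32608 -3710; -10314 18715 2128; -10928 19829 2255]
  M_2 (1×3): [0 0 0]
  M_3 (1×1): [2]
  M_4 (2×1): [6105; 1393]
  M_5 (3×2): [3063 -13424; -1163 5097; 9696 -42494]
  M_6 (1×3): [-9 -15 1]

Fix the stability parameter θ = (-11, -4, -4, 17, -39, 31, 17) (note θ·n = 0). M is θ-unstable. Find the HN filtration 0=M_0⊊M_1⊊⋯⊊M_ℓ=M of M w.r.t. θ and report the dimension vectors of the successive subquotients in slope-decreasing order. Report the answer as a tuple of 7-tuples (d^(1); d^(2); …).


Via rank(M_{q-1}∘⋯∘M_p): M ≅ I[1,2]^3, I[3,7], I[5,6], I[6,6].
μ_θ-semistable layers: μ^(1)=31; μ^(2)=24; μ^(3)=-4; μ^(4)=-26/3; μ^(5)=-11; μ^(6)=-39

((0, 0, 0, 0, 0, 2, 0); (0, 0, 0, 0, 0, 1, 1); (0, 3, 0, 0, 0, 0, 0); (0, 0, 1, 1, 1, 0, 0); (3, 0, 0, 0, 0, 0, 0); (0, 0, 0, 0, 1, 0, 0))


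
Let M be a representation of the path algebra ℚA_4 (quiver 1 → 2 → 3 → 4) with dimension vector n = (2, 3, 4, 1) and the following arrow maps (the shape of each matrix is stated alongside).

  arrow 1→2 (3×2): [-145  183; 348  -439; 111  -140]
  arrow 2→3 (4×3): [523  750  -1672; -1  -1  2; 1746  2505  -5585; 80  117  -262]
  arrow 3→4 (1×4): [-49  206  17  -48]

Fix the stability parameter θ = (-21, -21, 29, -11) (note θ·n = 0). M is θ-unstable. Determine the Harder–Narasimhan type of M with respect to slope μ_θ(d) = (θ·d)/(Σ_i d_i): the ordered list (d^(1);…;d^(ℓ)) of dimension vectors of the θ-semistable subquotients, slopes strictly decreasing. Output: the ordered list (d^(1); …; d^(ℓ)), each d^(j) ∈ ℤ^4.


Via rank(M_{q-1}∘⋯∘M_p): M ≅ I[1,3]^2, I[2,4], I[3,3].
μ_θ-semistable layers: μ^(1)=29; μ^(2)=9; μ^(3)=-21

((0, 0, 3, 0); (0, 0, 1, 1); (2, 3, 0, 0))


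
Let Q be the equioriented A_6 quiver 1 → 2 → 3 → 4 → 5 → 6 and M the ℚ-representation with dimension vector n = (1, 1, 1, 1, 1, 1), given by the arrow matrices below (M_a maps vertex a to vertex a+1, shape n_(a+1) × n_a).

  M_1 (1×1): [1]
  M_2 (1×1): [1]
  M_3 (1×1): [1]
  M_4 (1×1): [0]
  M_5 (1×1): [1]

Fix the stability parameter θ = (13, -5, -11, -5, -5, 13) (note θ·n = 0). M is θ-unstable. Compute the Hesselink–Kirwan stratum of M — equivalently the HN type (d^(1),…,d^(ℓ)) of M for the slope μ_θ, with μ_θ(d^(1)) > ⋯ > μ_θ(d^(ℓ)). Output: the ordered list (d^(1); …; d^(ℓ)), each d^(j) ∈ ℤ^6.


Barcode: M ≅ I[1,4], I[5,6]. HN layers by μ_θ (3 steps, strictly decreasing):
  μ^(1)=13; μ^(2)=-2; μ^(3)=-5

((0, 0, 0, 0, 0, 1); (1, 1, 1, 1, 0, 0); (0, 0, 0, 0, 1, 0))


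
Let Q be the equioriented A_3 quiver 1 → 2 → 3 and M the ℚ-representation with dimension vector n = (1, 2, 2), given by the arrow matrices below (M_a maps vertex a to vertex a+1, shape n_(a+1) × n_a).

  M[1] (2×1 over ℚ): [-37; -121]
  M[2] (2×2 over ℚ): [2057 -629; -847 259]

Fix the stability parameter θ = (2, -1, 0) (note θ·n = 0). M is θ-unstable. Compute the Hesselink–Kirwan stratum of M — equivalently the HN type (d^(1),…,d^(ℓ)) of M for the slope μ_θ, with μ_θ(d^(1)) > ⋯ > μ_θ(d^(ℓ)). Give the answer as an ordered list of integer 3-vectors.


Barcode: M ≅ I[1,2], I[2,3], I[3,3]. HN layers by μ_θ (3 steps, strictly decreasing):
  μ^(1)=1/2; μ^(2)=0; μ^(3)=-1

((1, 1, 0); (0, 0, 2); (0, 1, 0))


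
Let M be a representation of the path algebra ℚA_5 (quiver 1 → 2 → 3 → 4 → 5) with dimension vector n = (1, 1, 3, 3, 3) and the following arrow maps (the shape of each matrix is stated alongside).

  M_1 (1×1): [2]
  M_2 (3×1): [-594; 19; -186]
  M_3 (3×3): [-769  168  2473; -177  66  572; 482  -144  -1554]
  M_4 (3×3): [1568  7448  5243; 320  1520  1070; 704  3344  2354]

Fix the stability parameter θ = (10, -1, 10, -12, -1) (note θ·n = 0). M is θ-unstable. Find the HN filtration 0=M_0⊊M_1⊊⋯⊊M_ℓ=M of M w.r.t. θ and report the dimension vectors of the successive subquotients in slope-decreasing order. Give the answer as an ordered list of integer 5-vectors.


Via rank(M_{q-1}∘⋯∘M_p): M ≅ I[1,3], I[3,4], I[3,5], I[4,4], I[5,5]^2.
μ_θ-semistable layers: μ^(1)=10; μ^(2)=9/2; μ^(3)=-1; μ^(4)=-12

((0, 0, 1, 0, 0); (1, 1, 0, 0, 0); (0, 0, 2, 2, 3); (0, 0, 0, 1, 0))


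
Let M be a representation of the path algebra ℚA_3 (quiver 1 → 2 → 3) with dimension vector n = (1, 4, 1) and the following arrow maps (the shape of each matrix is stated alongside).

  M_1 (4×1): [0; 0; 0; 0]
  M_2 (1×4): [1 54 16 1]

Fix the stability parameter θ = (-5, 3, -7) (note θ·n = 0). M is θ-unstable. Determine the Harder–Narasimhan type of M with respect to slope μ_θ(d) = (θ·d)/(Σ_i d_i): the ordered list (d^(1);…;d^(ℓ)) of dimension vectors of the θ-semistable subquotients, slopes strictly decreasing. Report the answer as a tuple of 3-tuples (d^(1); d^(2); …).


Interval decomposition of M: I[1,1], I[2,2]^3, I[2,3].
HN type (ℓ=3): μ^(1)=3; μ^(2)=-2; μ^(3)=-5

((0, 3, 0); (0, 1, 1); (1, 0, 0))


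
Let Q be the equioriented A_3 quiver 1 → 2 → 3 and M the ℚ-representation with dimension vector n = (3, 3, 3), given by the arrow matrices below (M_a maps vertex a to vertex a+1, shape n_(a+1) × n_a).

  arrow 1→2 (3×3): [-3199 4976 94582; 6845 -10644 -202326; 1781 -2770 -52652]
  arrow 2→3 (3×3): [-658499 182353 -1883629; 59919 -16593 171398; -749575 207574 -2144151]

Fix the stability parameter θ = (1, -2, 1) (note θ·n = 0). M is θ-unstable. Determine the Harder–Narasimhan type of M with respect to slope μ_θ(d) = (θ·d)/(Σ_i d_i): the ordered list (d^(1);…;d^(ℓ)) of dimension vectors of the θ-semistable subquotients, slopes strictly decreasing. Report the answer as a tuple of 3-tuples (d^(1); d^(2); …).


Barcode: M ≅ I[1,1], I[1,3]^2, I[2,3]. HN layers by μ_θ (3 steps, strictly decreasing):
  μ^(1)=1; μ^(2)=-1/2; μ^(3)=-2

((1, 0, 3); (2, 2, 0); (0, 1, 0))


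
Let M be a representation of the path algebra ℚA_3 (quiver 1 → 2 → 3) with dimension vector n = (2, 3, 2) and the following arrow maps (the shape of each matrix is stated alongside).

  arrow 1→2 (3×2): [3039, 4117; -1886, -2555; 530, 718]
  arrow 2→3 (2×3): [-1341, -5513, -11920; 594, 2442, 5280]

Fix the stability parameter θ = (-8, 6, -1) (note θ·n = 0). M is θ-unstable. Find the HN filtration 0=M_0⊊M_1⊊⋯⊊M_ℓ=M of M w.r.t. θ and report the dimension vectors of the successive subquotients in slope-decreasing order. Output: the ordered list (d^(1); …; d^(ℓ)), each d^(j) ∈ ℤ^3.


Interval decomposition of M: I[1,2], I[1,3], I[2,2], I[3,3].
HN type (ℓ=4): μ^(1)=6; μ^(2)=5/2; μ^(3)=-1; μ^(4)=-8

((0, 2, 0); (0, 1, 1); (0, 0, 1); (2, 0, 0))


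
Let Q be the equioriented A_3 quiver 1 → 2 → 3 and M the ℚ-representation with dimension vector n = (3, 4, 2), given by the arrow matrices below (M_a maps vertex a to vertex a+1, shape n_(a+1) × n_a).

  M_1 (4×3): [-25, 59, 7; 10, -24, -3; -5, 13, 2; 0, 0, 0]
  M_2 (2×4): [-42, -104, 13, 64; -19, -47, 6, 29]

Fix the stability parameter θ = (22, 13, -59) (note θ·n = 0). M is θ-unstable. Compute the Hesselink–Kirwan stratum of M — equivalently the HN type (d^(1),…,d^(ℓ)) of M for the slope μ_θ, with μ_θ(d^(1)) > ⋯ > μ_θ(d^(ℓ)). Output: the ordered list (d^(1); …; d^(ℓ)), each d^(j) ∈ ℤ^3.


Barcode: M ≅ I[1,1], I[1,2], I[1,3], I[2,2], I[2,3]. HN layers by μ_θ (5 steps, strictly decreasing):
  μ^(1)=22; μ^(2)=35/2; μ^(3)=13; μ^(4)=-8; μ^(5)=-23

((1, 0, 0); (1, 1, 0); (0, 1, 0); (1, 1, 1); (0, 1, 1))


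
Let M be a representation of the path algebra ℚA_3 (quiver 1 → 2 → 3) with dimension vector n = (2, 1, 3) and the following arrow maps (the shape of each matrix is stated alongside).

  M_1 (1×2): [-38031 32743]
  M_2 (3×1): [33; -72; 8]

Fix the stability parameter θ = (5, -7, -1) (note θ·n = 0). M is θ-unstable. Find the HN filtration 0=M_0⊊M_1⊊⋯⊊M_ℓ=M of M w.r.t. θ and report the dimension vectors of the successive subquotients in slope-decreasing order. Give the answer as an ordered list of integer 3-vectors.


Barcode: M ≅ I[1,1], I[1,3], I[3,3]^2. HN layers by μ_θ (2 steps, strictly decreasing):
  μ^(1)=5; μ^(2)=-1

((1, 0, 0); (1, 1, 3))


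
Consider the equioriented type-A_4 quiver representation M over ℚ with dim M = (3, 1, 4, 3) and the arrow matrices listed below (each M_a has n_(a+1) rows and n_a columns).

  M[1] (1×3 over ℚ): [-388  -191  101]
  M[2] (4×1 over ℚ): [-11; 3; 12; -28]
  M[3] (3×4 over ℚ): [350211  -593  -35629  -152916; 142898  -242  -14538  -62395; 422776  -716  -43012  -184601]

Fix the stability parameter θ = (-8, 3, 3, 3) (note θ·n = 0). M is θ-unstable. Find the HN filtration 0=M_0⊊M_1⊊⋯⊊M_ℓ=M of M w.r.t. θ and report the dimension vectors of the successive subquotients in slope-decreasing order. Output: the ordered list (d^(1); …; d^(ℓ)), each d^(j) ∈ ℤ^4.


Via rank(M_{q-1}∘⋯∘M_p): M ≅ I[1,1]^2, I[1,3], I[3,4]^3.
μ_θ-semistable layers: μ^(1)=3; μ^(2)=-8

((0, 1, 4, 3); (3, 0, 0, 0))


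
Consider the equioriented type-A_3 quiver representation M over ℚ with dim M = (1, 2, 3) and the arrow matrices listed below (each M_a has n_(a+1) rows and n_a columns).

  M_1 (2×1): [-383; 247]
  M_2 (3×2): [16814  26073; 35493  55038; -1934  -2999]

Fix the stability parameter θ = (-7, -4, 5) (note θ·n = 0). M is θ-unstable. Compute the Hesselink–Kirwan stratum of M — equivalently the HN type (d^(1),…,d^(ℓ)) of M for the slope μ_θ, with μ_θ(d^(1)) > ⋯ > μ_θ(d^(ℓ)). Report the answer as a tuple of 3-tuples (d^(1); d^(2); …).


Barcode: M ≅ I[1,3], I[2,3], I[3,3]. HN layers by μ_θ (3 steps, strictly decreasing):
  μ^(1)=5; μ^(2)=-4; μ^(3)=-7

((0, 0, 3); (0, 2, 0); (1, 0, 0))


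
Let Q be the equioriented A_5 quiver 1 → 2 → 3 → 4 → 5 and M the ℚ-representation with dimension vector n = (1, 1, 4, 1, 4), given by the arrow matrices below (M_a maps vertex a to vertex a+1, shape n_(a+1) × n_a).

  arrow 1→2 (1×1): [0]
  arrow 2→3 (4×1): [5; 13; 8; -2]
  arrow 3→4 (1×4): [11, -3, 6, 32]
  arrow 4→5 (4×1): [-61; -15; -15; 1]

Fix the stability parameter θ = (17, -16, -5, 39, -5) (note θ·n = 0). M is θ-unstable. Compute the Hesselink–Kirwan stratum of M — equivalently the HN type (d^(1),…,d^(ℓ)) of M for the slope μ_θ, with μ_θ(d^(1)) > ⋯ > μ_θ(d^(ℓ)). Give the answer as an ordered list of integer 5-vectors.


Via rank(M_{q-1}∘⋯∘M_p): M ≅ I[1,1], I[2,3], I[3,3]^2, I[3,5], I[5,5]^3.
μ_θ-semistable layers: μ^(1)=17; μ^(2)=-5; μ^(3)=-16

((1, 0, 0, 1, 1); (0, 0, 4, 0, 3); (0, 1, 0, 0, 0))


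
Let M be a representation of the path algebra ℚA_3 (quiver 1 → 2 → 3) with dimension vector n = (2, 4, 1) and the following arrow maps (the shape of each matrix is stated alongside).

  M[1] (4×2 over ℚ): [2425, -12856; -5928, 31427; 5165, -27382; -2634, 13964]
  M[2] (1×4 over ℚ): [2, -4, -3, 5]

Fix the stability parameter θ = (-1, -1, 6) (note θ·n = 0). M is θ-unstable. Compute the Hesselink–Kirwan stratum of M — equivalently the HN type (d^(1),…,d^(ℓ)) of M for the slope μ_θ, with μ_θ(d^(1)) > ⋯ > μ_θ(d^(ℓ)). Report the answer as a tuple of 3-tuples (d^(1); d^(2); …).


Barcode: M ≅ I[1,2], I[1,3], I[2,2]^2. HN layers by μ_θ (2 steps, strictly decreasing):
  μ^(1)=6; μ^(2)=-1

((0, 0, 1); (2, 4, 0))


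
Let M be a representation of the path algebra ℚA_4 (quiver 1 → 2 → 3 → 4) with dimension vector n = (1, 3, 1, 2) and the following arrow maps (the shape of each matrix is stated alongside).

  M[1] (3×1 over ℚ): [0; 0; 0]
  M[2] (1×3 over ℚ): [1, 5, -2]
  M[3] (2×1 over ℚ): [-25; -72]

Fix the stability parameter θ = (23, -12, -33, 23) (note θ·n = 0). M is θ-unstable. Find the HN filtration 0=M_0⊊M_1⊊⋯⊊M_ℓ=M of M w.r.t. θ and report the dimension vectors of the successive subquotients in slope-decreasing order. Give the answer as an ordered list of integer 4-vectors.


Barcode: M ≅ I[1,1], I[2,2]^2, I[2,4], I[4,4]. HN layers by μ_θ (3 steps, strictly decreasing):
  μ^(1)=23; μ^(2)=-12; μ^(3)=-45/2

((1, 0, 0, 2); (0, 2, 0, 0); (0, 1, 1, 0))


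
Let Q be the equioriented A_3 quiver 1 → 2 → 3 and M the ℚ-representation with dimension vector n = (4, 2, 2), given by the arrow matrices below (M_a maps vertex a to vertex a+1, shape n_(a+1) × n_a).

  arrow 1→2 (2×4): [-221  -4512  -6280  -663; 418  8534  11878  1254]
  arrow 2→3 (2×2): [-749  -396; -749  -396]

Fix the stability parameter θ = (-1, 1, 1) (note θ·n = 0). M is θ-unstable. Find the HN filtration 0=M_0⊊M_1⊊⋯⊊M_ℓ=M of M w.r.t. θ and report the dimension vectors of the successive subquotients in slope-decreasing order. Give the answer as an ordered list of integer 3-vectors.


Barcode: M ≅ I[1,1]^2, I[1,2], I[1,3], I[3,3]. HN layers by μ_θ (2 steps, strictly decreasing):
  μ^(1)=1; μ^(2)=-1

((0, 2, 2); (4, 0, 0))


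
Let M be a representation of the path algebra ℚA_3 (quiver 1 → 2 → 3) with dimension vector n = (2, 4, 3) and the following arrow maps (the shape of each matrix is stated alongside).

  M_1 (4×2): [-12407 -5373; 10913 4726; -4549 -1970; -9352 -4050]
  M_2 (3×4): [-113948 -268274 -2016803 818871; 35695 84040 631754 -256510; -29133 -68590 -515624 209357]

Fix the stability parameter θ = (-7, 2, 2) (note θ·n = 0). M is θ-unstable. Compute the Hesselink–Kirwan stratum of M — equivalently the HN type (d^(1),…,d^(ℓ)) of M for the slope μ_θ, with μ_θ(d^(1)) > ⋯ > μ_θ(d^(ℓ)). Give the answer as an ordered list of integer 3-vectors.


Via rank(M_{q-1}∘⋯∘M_p): M ≅ I[1,3]^2, I[2,2], I[2,3].
μ_θ-semistable layers: μ^(1)=2; μ^(2)=-7

((0, 4, 3); (2, 0, 0))


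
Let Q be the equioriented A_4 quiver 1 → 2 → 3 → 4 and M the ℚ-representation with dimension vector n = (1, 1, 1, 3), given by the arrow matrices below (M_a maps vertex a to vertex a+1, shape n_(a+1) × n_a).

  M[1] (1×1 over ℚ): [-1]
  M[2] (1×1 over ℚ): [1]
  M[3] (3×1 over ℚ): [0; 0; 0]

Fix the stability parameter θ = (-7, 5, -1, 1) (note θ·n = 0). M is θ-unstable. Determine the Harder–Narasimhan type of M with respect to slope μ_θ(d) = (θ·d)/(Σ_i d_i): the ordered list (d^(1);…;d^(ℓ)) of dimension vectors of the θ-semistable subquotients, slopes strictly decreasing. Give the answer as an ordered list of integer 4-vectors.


Barcode: M ≅ I[1,3], I[4,4]^3. HN layers by μ_θ (3 steps, strictly decreasing):
  μ^(1)=2; μ^(2)=1; μ^(3)=-7

((0, 1, 1, 0); (0, 0, 0, 3); (1, 0, 0, 0))


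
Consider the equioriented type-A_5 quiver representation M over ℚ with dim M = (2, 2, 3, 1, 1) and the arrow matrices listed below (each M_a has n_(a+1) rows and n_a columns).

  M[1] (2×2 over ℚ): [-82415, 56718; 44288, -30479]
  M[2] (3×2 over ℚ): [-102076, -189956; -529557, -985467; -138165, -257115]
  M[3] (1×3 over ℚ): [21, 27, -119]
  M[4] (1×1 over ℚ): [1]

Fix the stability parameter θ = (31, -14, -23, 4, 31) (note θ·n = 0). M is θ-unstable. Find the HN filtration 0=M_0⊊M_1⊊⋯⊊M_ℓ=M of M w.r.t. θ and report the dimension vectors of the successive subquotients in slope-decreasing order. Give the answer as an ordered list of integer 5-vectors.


Barcode: M ≅ I[1,2], I[1,3], I[3,3], I[3,5]. HN layers by μ_θ (5 steps, strictly decreasing):
  μ^(1)=31; μ^(2)=17/2; μ^(3)=4; μ^(4)=-2; μ^(5)=-23

((0, 0, 0, 0, 1); (1, 1, 0, 0, 0); (0, 0, 0, 1, 0); (1, 1, 1, 0, 0); (0, 0, 2, 0, 0))


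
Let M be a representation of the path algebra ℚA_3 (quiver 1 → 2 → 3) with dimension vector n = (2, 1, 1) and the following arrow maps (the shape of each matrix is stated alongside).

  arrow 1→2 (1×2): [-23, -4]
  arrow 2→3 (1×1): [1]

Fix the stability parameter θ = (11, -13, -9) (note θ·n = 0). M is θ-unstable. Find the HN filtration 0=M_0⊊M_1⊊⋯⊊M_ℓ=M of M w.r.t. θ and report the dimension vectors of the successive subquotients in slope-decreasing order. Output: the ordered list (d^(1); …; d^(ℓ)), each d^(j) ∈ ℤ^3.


Barcode: M ≅ I[1,1], I[1,3]. HN layers by μ_θ (2 steps, strictly decreasing):
  μ^(1)=11; μ^(2)=-11/3

((1, 0, 0); (1, 1, 1))


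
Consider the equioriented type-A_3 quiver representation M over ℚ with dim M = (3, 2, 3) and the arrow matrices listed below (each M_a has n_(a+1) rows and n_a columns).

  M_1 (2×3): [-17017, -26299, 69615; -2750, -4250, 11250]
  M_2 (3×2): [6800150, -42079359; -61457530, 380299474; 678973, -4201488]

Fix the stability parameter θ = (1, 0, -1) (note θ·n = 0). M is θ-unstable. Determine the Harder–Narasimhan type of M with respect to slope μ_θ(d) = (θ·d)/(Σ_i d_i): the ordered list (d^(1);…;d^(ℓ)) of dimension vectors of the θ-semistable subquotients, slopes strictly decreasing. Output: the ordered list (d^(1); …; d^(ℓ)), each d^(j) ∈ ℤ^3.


Via rank(M_{q-1}∘⋯∘M_p): M ≅ I[1,1]^2, I[1,3], I[2,3], I[3,3].
μ_θ-semistable layers: μ^(1)=1; μ^(2)=0; μ^(3)=-1/2; μ^(4)=-1

((2, 0, 0); (1, 1, 1); (0, 1, 1); (0, 0, 1))


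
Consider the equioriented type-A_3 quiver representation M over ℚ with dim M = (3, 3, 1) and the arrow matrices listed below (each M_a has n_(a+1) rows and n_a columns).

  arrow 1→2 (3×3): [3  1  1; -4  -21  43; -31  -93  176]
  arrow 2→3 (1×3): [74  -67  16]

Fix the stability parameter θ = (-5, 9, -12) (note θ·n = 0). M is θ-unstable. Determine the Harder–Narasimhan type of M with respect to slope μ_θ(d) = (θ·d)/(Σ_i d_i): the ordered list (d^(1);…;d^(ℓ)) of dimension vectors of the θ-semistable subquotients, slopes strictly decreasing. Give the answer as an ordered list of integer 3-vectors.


Via rank(M_{q-1}∘⋯∘M_p): M ≅ I[1,2]^2, I[1,3].
μ_θ-semistable layers: μ^(1)=9; μ^(2)=-3/2; μ^(3)=-5

((0, 2, 0); (0, 1, 1); (3, 0, 0))


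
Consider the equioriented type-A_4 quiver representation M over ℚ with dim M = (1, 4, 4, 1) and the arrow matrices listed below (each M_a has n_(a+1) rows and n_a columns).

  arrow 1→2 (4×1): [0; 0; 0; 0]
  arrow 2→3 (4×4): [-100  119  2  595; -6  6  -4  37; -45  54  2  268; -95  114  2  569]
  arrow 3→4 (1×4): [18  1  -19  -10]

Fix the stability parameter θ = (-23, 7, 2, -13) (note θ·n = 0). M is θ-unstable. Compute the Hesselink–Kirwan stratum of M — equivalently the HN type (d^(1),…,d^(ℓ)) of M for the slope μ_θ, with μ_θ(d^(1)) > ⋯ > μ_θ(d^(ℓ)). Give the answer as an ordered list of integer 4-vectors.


Interval decomposition of M: I[1,1], I[2,2], I[2,3]^2, I[2,4], I[3,3].
HN type (ℓ=5): μ^(1)=7; μ^(2)=9/2; μ^(3)=2; μ^(4)=-4/3; μ^(5)=-23

((0, 1, 0, 0); (0, 2, 2, 0); (0, 0, 1, 0); (0, 1, 1, 1); (1, 0, 0, 0))


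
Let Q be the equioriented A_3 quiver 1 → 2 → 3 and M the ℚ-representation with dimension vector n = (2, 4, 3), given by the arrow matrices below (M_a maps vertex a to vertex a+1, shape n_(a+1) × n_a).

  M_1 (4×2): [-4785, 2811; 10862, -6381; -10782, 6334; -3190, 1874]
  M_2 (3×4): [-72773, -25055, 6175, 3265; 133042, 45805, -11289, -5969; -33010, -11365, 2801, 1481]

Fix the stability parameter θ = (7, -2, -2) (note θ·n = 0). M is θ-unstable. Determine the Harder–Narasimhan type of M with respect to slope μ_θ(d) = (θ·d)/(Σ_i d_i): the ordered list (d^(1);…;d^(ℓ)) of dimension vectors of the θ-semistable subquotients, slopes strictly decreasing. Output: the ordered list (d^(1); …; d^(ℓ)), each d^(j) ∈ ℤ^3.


Interval decomposition of M: I[1,3]^2, I[2,2]^2, I[3,3].
HN type (ℓ=2): μ^(1)=1; μ^(2)=-2

((2, 2, 2); (0, 2, 1))


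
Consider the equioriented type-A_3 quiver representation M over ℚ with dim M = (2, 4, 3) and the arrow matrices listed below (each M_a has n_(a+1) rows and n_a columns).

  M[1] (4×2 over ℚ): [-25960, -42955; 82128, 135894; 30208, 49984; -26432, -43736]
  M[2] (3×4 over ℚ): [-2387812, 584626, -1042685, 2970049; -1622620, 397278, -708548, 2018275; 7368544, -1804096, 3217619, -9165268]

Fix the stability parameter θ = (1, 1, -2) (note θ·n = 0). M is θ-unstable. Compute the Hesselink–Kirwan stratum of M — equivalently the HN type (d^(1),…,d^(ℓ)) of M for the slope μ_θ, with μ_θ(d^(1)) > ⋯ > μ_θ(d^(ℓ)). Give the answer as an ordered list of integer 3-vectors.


Barcode: M ≅ I[1,1], I[1,2], I[2,2], I[2,3]^2, I[3,3]. HN layers by μ_θ (3 steps, strictly decreasing):
  μ^(1)=1; μ^(2)=-1/2; μ^(3)=-2

((2, 2, 0); (0, 2, 2); (0, 0, 1))


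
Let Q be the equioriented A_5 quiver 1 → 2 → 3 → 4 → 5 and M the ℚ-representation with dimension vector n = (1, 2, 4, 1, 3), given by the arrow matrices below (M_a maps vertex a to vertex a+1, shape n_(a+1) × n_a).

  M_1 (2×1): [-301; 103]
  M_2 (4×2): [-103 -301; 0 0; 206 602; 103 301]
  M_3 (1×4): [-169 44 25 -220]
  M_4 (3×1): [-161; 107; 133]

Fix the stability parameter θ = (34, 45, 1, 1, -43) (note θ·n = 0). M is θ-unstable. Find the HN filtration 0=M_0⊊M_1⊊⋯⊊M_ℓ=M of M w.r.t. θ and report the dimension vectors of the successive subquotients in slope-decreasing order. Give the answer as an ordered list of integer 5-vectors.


Interval decomposition of M: I[1,2], I[2,5], I[3,3]^3, I[5,5]^2.
HN type (ℓ=4): μ^(1)=45; μ^(2)=34; μ^(3)=1; μ^(4)=-43

((0, 1, 0, 0, 0); (1, 0, 0, 0, 0); (0, 1, 4, 1, 1); (0, 0, 0, 0, 2))


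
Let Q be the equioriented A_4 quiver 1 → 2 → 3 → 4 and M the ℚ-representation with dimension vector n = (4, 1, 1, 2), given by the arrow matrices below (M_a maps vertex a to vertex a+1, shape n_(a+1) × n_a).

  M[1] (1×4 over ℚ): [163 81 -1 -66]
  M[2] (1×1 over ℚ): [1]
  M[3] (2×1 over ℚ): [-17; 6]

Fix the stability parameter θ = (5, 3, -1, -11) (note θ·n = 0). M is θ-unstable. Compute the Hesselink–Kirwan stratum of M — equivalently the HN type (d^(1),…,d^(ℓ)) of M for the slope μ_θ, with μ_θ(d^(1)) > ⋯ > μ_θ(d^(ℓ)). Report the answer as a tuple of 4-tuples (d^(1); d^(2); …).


Interval decomposition of M: I[1,1]^3, I[1,4], I[4,4].
HN type (ℓ=3): μ^(1)=5; μ^(2)=-1; μ^(3)=-11

((3, 0, 0, 0); (1, 1, 1, 1); (0, 0, 0, 1))


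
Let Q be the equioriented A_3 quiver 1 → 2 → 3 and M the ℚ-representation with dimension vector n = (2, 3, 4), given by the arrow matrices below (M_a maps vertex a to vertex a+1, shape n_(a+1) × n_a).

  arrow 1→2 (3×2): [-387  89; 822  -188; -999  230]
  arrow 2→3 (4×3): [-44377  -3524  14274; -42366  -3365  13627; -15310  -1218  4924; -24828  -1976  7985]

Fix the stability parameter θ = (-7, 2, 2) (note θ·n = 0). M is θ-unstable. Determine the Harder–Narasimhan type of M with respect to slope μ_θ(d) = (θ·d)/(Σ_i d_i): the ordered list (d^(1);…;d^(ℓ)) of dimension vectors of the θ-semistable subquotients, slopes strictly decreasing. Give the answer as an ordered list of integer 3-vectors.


Interval decomposition of M: I[1,3]^2, I[2,3], I[3,3].
HN type (ℓ=2): μ^(1)=2; μ^(2)=-7

((0, 3, 4); (2, 0, 0))


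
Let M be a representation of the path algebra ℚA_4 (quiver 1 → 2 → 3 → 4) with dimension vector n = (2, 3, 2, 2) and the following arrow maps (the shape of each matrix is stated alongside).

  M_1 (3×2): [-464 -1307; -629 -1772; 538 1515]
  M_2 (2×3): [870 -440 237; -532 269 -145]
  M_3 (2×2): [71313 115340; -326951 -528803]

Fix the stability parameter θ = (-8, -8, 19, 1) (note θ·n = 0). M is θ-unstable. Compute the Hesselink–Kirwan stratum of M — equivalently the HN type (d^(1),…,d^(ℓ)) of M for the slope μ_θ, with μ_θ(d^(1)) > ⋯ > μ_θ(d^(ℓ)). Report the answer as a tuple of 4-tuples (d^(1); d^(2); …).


Interval decomposition of M: I[1,4]^2, I[2,2].
HN type (ℓ=2): μ^(1)=10; μ^(2)=-8

((0, 0, 2, 2); (2, 3, 0, 0))


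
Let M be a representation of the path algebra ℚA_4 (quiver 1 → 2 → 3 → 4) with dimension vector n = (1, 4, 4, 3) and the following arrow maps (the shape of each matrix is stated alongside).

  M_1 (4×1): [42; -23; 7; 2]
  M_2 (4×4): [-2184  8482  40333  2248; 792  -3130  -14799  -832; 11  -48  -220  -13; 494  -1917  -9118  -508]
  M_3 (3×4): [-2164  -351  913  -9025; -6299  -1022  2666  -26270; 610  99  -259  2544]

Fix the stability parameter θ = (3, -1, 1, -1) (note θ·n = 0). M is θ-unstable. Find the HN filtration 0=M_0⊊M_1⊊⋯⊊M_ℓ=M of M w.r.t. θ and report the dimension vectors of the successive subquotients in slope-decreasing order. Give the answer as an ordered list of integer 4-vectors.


Interval decomposition of M: I[1,4], I[2,2], I[2,4]^2, I[3,3].
HN type (ℓ=4): μ^(1)=1; μ^(2)=1/2; μ^(3)=0; μ^(4)=-1

((0, 0, 1, 0); (1, 1, 1, 1); (0, 0, 2, 2); (0, 3, 0, 0))


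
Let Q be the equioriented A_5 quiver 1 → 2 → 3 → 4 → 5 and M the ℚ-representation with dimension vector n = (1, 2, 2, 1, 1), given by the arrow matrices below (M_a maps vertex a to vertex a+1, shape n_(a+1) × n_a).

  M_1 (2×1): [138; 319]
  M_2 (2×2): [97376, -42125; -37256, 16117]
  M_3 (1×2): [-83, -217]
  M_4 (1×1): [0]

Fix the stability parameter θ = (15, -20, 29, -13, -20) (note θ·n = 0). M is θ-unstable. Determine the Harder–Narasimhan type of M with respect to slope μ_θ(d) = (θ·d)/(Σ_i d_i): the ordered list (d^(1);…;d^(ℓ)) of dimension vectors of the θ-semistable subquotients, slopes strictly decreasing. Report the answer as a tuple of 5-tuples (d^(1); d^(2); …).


Via rank(M_{q-1}∘⋯∘M_p): M ≅ I[1,4], I[2,3], I[5,5].
μ_θ-semistable layers: μ^(1)=29; μ^(2)=8; μ^(3)=-5/2; μ^(4)=-20

((0, 0, 1, 0, 0); (0, 0, 1, 1, 0); (1, 1, 0, 0, 0); (0, 1, 0, 0, 1))


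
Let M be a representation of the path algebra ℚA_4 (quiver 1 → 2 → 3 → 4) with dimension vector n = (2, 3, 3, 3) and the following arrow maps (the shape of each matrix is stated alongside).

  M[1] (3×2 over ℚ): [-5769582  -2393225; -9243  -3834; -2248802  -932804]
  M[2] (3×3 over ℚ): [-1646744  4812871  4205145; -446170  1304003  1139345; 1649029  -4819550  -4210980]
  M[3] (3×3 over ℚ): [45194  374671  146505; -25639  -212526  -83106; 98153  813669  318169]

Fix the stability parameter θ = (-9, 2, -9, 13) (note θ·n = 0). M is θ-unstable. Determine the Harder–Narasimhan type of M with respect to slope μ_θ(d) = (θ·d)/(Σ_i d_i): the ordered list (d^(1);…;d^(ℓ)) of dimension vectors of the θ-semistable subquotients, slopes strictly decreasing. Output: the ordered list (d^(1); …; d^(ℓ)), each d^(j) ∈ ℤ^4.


Barcode: M ≅ I[1,4]^2, I[2,2], I[3,4]. HN layers by μ_θ (4 steps, strictly decreasing):
  μ^(1)=13; μ^(2)=2; μ^(3)=-7/2; μ^(4)=-9

((0, 0, 0, 3); (0, 1, 0, 0); (0, 2, 2, 0); (2, 0, 1, 0))


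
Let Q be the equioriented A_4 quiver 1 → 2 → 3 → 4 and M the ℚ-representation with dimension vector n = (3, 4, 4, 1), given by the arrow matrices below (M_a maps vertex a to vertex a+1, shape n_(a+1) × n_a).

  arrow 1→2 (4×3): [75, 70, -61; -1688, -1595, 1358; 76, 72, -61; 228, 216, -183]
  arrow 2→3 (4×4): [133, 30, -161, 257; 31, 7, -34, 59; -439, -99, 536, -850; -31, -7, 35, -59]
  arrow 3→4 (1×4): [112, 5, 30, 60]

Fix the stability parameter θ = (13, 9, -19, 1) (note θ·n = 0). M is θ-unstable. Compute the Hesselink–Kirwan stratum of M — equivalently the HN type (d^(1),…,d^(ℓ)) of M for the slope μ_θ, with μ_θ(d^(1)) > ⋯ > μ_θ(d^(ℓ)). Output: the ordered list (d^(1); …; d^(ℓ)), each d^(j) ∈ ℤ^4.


Interval decomposition of M: I[1,3]^2, I[1,4], I[2,3].
HN type (ℓ=2): μ^(1)=1; μ^(2)=-5

((3, 3, 3, 1); (0, 1, 1, 0))


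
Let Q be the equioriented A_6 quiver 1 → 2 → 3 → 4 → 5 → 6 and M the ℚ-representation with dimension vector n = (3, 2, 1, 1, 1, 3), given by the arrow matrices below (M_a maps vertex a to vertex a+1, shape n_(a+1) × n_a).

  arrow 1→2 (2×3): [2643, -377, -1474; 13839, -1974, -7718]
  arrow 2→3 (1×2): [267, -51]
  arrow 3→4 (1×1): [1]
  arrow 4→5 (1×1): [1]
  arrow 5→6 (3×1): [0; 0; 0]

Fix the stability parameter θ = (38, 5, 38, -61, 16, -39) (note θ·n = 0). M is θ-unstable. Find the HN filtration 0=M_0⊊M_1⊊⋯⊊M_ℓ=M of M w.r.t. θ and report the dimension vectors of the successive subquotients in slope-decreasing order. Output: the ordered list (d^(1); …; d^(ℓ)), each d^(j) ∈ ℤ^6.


Barcode: M ≅ I[1,1], I[1,2], I[1,5], I[6,6]^3. HN layers by μ_θ (5 steps, strictly decreasing):
  μ^(1)=38; μ^(2)=43/2; μ^(3)=16; μ^(4)=5; μ^(5)=-39

((1, 0, 0, 0, 0, 0); (1, 1, 0, 0, 0, 0); (0, 0, 0, 0, 1, 0); (1, 1, 1, 1, 0, 0); (0, 0, 0, 0, 0, 3))


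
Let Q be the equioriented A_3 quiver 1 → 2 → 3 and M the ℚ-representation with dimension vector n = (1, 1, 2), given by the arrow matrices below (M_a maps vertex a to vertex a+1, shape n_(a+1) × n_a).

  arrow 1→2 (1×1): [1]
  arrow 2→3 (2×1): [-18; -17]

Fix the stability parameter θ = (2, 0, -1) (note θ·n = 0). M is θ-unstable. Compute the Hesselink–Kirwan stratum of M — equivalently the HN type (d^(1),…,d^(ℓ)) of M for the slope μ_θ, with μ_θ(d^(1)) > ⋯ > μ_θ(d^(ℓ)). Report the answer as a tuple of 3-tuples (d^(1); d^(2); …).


Via rank(M_{q-1}∘⋯∘M_p): M ≅ I[1,3], I[3,3].
μ_θ-semistable layers: μ^(1)=1/3; μ^(2)=-1

((1, 1, 1); (0, 0, 1))


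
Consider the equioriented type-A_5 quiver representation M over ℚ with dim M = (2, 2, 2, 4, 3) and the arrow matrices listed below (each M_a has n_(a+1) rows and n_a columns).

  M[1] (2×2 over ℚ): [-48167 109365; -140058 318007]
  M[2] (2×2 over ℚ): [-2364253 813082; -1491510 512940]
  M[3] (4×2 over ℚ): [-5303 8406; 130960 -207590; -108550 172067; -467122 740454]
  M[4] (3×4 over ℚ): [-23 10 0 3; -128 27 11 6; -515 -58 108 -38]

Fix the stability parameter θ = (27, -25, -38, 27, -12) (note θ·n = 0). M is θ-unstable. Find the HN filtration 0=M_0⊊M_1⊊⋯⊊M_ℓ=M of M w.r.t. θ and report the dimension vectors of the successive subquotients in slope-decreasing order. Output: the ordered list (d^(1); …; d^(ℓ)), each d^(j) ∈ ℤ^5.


Barcode: M ≅ I[1,2], I[1,5], I[3,5], I[4,4], I[4,5]. HN layers by μ_θ (5 steps, strictly decreasing):
  μ^(1)=27; μ^(2)=15/2; μ^(3)=1; μ^(4)=-12; μ^(5)=-38

((0, 0, 0, 1, 0); (0, 0, 0, 3, 3); (1, 1, 0, 0, 0); (1, 1, 1, 0, 0); (0, 0, 1, 0, 0))


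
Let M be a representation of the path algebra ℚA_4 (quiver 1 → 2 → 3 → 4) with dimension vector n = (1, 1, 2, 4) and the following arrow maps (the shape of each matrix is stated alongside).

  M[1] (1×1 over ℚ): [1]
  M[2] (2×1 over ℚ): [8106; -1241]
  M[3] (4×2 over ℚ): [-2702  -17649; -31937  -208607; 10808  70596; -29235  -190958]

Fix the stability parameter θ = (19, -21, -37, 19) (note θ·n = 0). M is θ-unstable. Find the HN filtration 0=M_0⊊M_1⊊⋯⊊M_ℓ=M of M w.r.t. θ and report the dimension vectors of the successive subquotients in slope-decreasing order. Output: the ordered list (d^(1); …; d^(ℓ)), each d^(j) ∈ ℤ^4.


Barcode: M ≅ I[1,4], I[3,4], I[4,4]^2. HN layers by μ_θ (3 steps, strictly decreasing):
  μ^(1)=19; μ^(2)=-13; μ^(3)=-37

((0, 0, 0, 4); (1, 1, 1, 0); (0, 0, 1, 0))


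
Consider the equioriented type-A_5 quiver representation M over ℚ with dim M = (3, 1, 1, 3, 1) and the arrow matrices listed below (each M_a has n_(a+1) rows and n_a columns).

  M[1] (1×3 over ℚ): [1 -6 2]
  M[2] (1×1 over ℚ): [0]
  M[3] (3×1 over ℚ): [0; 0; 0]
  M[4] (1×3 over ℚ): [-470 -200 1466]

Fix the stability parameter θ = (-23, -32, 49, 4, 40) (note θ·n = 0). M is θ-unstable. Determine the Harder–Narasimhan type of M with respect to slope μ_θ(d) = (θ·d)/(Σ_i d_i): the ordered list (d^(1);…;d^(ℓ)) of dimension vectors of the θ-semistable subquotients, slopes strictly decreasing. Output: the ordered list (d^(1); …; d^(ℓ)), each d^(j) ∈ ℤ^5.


Interval decomposition of M: I[1,1]^2, I[1,2], I[3,3], I[4,4]^2, I[4,5].
HN type (ℓ=5): μ^(1)=49; μ^(2)=40; μ^(3)=4; μ^(4)=-23; μ^(5)=-55/2

((0, 0, 1, 0, 0); (0, 0, 0, 0, 1); (0, 0, 0, 3, 0); (2, 0, 0, 0, 0); (1, 1, 0, 0, 0))


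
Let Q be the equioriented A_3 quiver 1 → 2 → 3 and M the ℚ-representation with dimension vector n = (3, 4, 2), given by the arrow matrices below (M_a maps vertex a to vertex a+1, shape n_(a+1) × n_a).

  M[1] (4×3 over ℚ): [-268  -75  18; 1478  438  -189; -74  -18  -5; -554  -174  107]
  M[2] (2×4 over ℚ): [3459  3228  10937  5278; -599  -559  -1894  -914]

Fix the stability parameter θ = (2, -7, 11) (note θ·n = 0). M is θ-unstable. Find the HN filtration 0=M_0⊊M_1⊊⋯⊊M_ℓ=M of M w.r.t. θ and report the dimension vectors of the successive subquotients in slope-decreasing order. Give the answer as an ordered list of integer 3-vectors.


Via rank(M_{q-1}∘⋯∘M_p): M ≅ I[1,1], I[1,2], I[1,3], I[2,2], I[2,3].
μ_θ-semistable layers: μ^(1)=11; μ^(2)=2; μ^(3)=-5/2; μ^(4)=-7

((0, 0, 2); (1, 0, 0); (2, 2, 0); (0, 2, 0))
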